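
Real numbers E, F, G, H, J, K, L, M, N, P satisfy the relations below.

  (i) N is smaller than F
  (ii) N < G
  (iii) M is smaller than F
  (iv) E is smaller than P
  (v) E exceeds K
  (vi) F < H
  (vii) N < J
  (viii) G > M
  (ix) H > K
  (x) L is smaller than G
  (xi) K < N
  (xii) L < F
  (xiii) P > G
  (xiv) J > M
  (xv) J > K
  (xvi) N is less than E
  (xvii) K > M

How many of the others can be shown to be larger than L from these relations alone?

4

Directly above L: G, F.
One step further: P, H (4 so far).
Nothing else is reachable above L; 4 in all.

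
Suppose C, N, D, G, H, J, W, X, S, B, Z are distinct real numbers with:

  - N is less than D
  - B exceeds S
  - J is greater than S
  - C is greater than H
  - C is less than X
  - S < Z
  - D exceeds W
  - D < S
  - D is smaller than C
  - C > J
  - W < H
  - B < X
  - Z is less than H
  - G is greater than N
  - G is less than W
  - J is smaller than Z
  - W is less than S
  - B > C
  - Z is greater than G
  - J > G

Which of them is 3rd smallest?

Chaining the given pairs: N < G < W < D < S < J < Z < H < C < B < X.
Counting 3 from the smallest end gives W.

W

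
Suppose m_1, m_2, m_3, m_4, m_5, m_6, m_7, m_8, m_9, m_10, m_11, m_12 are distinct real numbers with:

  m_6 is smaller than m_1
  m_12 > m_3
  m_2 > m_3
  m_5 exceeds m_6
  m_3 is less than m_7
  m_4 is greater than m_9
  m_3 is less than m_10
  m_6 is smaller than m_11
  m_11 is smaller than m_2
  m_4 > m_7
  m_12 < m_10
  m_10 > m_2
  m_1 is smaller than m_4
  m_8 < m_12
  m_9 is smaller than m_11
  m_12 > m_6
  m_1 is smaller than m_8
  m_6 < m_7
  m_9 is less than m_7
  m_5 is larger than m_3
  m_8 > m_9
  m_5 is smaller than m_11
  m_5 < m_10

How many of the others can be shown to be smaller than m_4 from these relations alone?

From m_4 the given relations immediately reach m_9, m_7, m_1.
From those, m_3, m_6 — 5 in total.
No other element is forced below m_4 by the given relations, so the count is 5.

5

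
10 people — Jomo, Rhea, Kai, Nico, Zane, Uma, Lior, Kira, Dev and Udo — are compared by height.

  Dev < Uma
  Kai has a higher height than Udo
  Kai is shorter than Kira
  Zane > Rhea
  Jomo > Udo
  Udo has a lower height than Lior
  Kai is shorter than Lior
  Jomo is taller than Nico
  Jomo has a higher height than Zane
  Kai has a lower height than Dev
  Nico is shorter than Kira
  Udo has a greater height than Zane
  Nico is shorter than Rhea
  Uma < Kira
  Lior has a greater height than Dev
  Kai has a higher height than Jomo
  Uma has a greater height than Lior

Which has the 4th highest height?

Dev

Chaining the given pairs: Nico < Rhea < Zane < Udo < Jomo < Kai < Dev < Lior < Uma < Kira.
The 4th largest is Dev.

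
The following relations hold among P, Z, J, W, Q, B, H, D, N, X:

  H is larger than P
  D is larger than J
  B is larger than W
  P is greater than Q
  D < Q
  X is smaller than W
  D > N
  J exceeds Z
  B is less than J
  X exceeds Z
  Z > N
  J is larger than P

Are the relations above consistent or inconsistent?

inconsistent

Chaining the given relations yields J < D < Q < P, so J < P. But one relation states P < J. These cannot both hold.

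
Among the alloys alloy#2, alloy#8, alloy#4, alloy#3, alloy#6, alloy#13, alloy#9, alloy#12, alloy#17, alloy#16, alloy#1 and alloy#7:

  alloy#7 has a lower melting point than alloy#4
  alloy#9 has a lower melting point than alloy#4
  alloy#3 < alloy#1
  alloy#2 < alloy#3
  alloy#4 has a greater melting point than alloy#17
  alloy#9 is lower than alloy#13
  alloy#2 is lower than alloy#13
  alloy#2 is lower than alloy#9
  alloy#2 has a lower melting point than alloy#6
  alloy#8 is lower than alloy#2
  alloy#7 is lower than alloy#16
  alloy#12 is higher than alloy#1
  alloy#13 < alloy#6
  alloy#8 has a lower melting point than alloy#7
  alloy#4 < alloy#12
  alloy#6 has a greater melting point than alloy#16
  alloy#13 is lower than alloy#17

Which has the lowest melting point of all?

alloy#8

alloy#2 is not least since alloy#8 < alloy#2; alloy#9 is not least since alloy#2 < alloy#9; alloy#13 is not least since alloy#2 < alloy#13; alloy#7 is not least since alloy#8 < alloy#7; alloy#3 is not least since alloy#2 < alloy#3; alloy#16 is not least since alloy#7 < alloy#16; alloy#1 is not least since alloy#3 < alloy#1; alloy#17 is not least since alloy#13 < alloy#17; alloy#6 is not least since alloy#13 < alloy#6; alloy#4 is not least since alloy#7 < alloy#4; alloy#12 is not least since alloy#4 < alloy#12.
Only alloy#8 has nothing below it, so alloy#8 is the lowest melting point.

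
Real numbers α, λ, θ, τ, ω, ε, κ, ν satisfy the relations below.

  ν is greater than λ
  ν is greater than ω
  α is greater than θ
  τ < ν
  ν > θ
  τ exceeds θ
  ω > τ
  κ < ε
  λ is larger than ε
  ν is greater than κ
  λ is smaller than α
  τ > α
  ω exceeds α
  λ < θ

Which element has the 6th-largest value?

λ

The consecutive relations fix a unique order: κ < ε < λ < θ < α < τ < ω < ν.
Counting 6 from the largest end gives λ.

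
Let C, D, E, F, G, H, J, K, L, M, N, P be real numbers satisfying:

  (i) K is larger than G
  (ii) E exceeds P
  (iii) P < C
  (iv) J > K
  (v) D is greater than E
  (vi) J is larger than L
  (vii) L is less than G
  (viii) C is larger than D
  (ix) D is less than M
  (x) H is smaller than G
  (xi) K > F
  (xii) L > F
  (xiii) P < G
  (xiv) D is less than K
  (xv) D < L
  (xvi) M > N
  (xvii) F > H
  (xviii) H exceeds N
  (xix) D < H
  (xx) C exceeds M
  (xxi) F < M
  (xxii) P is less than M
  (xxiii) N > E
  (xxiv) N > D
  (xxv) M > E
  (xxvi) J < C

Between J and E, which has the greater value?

E < D and D < N give E < N.
Then N < H extends the chain to H.
With H < F: E < D < N < H < F.
Then F < L extends the chain to L.
Then L < G extends the chain to G.
With G < K: E < D < N < H < F < L < G < K.
Then K < J extends the chain to J.
So E < J; J is the larger of the two.

J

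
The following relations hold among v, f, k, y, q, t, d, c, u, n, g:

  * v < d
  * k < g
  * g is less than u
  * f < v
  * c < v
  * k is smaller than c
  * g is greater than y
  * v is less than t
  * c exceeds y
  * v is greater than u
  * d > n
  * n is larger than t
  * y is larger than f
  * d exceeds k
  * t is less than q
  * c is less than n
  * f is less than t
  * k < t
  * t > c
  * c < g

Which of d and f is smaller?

The relevant relations are f < y; y < c; c < g; g < u; u < v; v < t; t < n; n < d.
Together: f < y < c < g < u < v < t < n < d.
So f < d; f is the smaller of the two.

f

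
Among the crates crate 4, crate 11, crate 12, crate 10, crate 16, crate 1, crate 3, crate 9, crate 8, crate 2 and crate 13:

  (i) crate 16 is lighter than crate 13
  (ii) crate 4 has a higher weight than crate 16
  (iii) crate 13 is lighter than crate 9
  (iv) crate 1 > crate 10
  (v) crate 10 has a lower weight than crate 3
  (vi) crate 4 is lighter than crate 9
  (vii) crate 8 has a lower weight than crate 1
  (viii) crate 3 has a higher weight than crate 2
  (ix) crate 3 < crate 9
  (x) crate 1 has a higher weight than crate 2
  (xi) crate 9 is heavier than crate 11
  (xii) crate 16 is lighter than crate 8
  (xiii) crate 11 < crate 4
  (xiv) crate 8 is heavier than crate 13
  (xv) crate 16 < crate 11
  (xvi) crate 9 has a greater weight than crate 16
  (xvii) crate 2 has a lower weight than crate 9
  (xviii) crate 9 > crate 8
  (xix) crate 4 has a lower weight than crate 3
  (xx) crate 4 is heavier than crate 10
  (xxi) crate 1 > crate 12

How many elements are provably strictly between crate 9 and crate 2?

Chaining upward from crate 2 reaches: crate 1, crate 3.
Chaining downward from crate 9 reaches: crate 16, crate 10, crate 11, crate 13, crate 8, crate 4, crate 3.
Strictly between crate 2 and crate 9 are those in both lists: crate 3 — 1 element.

1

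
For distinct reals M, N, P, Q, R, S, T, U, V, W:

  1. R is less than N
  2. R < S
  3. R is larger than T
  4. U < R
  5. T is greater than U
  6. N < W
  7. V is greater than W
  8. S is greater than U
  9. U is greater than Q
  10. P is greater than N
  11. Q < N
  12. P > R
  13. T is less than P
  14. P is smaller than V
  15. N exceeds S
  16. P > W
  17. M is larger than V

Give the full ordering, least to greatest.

Nothing is placed below Q, so it is least; from there Q < U; U < T; T < R; R < S; S < N; N < W; W < P; P < V; V < M, each given directly.

Q < U < T < R < S < N < W < P < V < M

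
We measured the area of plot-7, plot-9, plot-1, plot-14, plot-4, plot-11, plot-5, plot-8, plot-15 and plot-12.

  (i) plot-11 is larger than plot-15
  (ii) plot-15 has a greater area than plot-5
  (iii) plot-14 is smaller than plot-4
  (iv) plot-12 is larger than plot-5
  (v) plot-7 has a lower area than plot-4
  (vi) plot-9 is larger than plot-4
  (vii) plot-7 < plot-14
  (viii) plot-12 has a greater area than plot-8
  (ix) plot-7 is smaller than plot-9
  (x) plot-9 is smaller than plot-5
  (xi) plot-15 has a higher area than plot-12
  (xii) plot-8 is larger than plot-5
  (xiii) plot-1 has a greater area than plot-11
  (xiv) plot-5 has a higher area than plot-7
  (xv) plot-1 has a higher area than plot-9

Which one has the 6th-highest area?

Chaining the given pairs: plot-7 < plot-14 < plot-4 < plot-9 < plot-5 < plot-8 < plot-12 < plot-15 < plot-11 < plot-1.
The 6th largest is plot-5.

plot-5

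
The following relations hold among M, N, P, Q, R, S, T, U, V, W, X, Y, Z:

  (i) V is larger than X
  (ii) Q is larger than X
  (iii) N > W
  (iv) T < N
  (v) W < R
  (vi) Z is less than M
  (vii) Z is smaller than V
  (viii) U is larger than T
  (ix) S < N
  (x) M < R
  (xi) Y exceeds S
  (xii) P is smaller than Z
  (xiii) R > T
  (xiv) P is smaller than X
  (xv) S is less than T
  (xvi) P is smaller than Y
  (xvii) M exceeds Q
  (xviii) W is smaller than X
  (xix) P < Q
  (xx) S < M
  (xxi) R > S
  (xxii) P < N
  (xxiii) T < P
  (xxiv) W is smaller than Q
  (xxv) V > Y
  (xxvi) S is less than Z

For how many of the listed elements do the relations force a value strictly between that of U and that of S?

1

Chaining upward from S reaches: T, P, X, Q, Z, M, N, Y, R, V.
Chaining downward from U reaches: T.
Strictly between S and U are those in both lists: T — 1 element.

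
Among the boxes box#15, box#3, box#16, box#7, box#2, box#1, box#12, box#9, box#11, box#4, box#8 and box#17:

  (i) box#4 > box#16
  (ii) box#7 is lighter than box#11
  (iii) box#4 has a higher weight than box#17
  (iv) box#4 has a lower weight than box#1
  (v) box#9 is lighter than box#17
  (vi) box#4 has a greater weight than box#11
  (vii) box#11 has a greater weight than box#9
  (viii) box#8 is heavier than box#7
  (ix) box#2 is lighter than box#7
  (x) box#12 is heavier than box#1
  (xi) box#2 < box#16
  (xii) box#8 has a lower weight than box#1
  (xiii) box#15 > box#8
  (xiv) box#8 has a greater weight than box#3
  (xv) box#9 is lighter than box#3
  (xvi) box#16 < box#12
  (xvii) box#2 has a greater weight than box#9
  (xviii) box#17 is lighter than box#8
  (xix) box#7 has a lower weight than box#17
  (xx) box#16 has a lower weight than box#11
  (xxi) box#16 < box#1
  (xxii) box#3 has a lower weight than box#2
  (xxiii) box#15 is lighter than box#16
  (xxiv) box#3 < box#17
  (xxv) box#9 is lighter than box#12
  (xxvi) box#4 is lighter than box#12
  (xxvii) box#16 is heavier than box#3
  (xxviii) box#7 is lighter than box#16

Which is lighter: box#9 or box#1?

box#9

Link the given pairs in sequence: box#9 < box#3; box#3 < box#2; box#2 < box#7; box#7 < box#17; box#17 < box#8; box#8 < box#15; box#15 < box#16; box#16 < box#11; box#11 < box#4; box#4 < box#1.
Together: box#9 < box#3 < box#2 < box#7 < box#17 < box#8 < box#15 < box#16 < box#11 < box#4 < box#1.
So box#9 < box#1; box#9 is the lighter of the two.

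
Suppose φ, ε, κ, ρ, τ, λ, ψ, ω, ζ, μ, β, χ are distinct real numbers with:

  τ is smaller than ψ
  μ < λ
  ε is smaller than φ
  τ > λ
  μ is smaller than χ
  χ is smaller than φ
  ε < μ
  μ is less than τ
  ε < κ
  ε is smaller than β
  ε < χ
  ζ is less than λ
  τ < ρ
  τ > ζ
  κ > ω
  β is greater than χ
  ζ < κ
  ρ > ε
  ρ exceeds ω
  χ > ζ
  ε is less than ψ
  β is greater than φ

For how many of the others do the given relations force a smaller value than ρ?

Directly below ρ: ε, ω, τ.
One step further: μ, ζ, λ (6 so far).
Nothing else is reachable below ρ; 6 in all.

6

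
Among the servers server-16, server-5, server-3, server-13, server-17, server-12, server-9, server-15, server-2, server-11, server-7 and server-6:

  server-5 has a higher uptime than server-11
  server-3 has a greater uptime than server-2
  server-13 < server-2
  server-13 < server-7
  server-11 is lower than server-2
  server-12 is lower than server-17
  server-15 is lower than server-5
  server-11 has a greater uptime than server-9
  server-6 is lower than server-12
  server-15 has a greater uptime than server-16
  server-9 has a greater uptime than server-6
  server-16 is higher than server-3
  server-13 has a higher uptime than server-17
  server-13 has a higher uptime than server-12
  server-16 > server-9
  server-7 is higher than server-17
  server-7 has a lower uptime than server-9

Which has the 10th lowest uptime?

server-16

The consecutive relations fix a unique order: server-6 < server-12 < server-17 < server-13 < server-7 < server-9 < server-11 < server-2 < server-3 < server-16 < server-15 < server-5.
Counting 10 from the smallest end gives server-16.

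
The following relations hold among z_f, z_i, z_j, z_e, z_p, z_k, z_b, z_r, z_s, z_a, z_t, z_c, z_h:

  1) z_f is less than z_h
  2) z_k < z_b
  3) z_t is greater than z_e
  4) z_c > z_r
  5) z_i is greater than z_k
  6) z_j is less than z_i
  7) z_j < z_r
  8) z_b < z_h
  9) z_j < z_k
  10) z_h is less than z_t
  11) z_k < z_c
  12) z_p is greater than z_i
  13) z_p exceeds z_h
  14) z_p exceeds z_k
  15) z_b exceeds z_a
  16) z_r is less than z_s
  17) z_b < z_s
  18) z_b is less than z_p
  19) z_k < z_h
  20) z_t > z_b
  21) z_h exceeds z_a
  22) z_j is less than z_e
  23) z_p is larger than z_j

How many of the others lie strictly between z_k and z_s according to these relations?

Chaining upward from z_k reaches: z_b, z_h, z_i, z_t, z_c, z_p.
Chaining downward from z_s reaches: z_a, z_j, z_b, z_r.
Strictly between z_k and z_s are those in both lists: z_b — 1 element.

1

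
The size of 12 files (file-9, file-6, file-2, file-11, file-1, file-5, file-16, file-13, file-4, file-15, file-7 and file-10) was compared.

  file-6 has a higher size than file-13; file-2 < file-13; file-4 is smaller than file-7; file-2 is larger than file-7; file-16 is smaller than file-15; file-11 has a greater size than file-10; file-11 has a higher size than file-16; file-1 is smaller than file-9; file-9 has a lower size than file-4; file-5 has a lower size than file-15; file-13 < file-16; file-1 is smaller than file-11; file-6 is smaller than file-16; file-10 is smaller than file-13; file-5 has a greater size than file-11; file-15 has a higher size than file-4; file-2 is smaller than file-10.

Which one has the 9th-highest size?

Chaining the given pairs: file-1 < file-9 < file-4 < file-7 < file-2 < file-10 < file-13 < file-6 < file-16 < file-11 < file-5 < file-15.
Counting 9 from the largest end gives file-7.

file-7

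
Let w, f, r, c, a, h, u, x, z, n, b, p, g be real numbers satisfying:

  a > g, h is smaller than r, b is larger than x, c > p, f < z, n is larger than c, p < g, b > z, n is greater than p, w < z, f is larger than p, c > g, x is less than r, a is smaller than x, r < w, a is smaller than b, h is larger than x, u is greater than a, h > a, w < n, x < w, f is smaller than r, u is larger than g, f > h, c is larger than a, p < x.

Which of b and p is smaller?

The relevant relations are p < g; g < a; a < x; x < h; h < f; f < r; r < w; w < z; z < b.
Chaining these gives p < g < a < x < h < f < r < w < z < b.
So p < b; p is the smaller of the two.

p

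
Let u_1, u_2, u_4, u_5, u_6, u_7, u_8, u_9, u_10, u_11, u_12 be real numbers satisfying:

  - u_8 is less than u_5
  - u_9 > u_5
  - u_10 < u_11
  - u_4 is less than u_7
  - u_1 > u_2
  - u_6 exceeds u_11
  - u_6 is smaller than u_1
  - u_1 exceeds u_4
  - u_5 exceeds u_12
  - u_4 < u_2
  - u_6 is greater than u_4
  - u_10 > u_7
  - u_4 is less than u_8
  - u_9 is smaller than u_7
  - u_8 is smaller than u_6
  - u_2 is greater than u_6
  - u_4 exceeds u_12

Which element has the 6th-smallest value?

u_7

The consecutive relations fix a unique order: u_12 < u_4 < u_8 < u_5 < u_9 < u_7 < u_10 < u_11 < u_6 < u_2 < u_1.
Counting 6 from the smallest end gives u_7.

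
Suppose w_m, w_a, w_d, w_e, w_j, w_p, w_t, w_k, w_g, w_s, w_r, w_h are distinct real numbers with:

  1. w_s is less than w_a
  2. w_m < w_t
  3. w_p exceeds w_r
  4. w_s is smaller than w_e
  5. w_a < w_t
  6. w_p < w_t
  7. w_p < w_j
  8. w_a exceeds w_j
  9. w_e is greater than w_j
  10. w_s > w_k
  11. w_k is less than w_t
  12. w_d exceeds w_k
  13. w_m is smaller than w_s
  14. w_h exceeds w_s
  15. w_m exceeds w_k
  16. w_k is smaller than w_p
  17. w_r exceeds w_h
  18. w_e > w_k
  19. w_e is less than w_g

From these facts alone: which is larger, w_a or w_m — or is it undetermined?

w_a

The relevant relations are w_m < w_s; w_s < w_h; w_h < w_r; w_r < w_p; w_p < w_j; w_j < w_a.
Chaining these gives w_m < w_s < w_h < w_r < w_p < w_j < w_a.
So w_a is larger.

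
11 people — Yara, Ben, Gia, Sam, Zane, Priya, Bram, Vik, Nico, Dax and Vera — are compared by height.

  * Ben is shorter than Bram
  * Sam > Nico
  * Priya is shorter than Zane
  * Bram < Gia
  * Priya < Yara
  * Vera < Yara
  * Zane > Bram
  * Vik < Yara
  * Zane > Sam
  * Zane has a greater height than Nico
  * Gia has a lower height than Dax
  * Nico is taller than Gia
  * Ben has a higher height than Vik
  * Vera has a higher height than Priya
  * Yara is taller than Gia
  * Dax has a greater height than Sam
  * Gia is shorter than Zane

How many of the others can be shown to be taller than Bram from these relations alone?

6

From Bram the given relations immediately reach Gia, Zane.
From those, Nico, Yara, Dax — 5 in total.
From those, Sam — 6 in total.
Nothing else is reachable above Bram; 6 in all.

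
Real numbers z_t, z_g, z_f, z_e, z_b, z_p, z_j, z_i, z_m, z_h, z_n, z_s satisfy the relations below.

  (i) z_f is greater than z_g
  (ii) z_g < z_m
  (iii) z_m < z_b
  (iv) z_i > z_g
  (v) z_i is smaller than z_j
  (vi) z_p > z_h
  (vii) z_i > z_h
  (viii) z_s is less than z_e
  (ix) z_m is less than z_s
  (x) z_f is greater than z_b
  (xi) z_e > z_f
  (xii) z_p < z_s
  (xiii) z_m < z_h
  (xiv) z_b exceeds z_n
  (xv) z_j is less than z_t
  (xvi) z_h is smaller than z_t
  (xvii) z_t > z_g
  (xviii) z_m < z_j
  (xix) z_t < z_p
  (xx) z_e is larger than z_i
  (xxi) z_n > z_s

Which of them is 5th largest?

z_s

The consecutive relations fix a unique order: z_g < z_m < z_h < z_i < z_j < z_t < z_p < z_s < z_n < z_b < z_f < z_e.
The 5th largest is z_s.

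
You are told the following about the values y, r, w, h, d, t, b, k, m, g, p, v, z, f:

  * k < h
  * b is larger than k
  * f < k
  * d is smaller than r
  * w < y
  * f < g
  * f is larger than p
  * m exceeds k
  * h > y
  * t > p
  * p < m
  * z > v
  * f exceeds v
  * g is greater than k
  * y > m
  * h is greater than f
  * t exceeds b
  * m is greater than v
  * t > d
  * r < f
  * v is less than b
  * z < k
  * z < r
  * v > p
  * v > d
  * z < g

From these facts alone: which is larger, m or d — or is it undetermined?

d < v and v < z give d < z.
With z < r: d < v < z < r.
Then r < f extends the chain to f.
With f < k: d < v < z < r < f < k.
With k < m: d < v < z < r < f < k < m.
So m is larger.

m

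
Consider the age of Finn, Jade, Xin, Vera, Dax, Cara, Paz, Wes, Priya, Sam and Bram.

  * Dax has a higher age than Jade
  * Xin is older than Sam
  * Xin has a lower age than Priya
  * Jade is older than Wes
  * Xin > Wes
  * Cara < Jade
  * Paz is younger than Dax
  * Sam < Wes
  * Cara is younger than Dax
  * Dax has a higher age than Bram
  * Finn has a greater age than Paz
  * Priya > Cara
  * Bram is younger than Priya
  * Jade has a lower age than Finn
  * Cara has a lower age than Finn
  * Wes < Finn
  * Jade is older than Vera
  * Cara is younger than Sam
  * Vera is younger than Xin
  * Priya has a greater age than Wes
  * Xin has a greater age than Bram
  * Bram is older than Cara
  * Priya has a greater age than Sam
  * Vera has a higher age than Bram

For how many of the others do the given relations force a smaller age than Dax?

Directly below Dax: Cara, Paz, Bram, Jade.
One step further: Vera, Wes (6 so far).
One step further: Sam (7 so far).
No other element is forced below Dax by the given relations, so the count is 7.

7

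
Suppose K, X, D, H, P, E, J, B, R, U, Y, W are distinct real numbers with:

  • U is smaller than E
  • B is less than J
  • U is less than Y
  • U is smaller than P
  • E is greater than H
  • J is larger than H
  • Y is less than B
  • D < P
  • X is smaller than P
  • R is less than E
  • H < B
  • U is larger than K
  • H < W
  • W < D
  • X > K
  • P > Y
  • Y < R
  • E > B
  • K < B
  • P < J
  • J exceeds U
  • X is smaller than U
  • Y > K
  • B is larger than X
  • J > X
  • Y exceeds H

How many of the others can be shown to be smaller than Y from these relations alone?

4

The elements the relations force below Y are K, X, U, H — no chain reaches any other.
That is 4.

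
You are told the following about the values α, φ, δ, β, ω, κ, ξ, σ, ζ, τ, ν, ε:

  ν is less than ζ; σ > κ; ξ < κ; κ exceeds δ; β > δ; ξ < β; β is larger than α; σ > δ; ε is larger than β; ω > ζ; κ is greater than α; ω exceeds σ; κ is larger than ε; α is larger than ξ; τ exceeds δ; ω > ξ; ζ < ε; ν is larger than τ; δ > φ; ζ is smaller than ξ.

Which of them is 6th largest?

α

Piecing the relations together gives one ordering: φ < δ < τ < ν < ζ < ξ < α < β < ε < κ < σ < ω.
The 6th largest is α.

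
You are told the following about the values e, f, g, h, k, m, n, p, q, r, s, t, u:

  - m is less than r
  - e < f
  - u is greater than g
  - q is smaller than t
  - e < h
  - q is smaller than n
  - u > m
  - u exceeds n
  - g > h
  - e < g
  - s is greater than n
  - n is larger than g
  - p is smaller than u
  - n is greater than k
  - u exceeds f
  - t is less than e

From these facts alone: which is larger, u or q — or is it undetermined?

Chaining the given relations: q < t < e < h < g < u.
So u is larger.

u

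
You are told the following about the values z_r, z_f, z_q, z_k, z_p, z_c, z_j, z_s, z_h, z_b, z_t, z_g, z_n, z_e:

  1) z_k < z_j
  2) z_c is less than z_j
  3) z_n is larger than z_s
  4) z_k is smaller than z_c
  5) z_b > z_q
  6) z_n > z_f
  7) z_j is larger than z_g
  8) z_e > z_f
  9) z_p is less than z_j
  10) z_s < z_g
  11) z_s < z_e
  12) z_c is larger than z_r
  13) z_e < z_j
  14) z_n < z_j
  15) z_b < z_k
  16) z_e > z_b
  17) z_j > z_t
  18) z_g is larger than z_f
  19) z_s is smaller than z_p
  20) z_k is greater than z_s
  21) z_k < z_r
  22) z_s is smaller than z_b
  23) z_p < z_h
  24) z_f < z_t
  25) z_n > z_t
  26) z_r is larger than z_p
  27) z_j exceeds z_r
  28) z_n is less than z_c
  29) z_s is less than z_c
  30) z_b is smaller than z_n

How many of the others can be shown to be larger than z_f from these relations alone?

The elements the relations force above z_f are z_e, z_t, z_n, z_c, z_g, z_j — no chain reaches any other.
That is 6.

6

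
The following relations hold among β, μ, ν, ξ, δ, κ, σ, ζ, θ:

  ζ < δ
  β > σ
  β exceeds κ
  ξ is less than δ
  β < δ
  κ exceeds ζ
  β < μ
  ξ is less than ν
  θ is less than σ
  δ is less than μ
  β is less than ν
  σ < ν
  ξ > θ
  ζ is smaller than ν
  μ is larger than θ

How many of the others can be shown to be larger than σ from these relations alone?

4

Directly above σ: β, ν.
One step further: δ, μ (4 so far).
No other element is forced above σ by the given relations, so the count is 4.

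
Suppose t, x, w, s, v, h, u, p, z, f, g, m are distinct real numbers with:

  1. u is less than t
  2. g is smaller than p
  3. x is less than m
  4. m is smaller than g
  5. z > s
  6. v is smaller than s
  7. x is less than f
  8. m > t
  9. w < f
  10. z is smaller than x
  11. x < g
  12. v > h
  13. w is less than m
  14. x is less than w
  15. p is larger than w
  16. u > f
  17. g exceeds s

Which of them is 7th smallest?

Chaining the given pairs: h < v < s < z < x < w < f < u < t < m < g < p.
The 7th smallest is f.

f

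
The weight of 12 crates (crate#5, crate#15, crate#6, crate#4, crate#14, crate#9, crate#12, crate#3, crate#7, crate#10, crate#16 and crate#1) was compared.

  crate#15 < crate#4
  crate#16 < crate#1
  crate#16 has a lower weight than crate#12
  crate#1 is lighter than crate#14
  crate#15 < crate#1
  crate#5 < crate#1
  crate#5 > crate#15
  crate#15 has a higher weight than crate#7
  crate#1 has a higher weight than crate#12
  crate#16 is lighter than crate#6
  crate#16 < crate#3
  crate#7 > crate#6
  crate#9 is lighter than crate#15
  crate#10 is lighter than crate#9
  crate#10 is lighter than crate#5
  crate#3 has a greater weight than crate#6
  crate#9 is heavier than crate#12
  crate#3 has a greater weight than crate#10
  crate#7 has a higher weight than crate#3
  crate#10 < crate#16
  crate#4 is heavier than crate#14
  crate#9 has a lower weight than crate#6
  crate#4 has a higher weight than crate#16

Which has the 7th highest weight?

crate#3

The consecutive relations fix a unique order: crate#10 < crate#16 < crate#12 < crate#9 < crate#6 < crate#3 < crate#7 < crate#15 < crate#5 < crate#1 < crate#14 < crate#4.
The 7th largest is crate#3.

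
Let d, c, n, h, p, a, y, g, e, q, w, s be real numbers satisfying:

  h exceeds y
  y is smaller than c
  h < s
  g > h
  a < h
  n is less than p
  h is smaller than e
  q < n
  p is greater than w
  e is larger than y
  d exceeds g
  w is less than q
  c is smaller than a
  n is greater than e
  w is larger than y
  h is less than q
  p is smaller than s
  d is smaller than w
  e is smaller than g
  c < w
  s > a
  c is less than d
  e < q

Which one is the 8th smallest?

w

Piecing the relations together gives one ordering: y < c < a < h < e < g < d < w < q < n < p < s.
Counting 8 from the smallest end gives w.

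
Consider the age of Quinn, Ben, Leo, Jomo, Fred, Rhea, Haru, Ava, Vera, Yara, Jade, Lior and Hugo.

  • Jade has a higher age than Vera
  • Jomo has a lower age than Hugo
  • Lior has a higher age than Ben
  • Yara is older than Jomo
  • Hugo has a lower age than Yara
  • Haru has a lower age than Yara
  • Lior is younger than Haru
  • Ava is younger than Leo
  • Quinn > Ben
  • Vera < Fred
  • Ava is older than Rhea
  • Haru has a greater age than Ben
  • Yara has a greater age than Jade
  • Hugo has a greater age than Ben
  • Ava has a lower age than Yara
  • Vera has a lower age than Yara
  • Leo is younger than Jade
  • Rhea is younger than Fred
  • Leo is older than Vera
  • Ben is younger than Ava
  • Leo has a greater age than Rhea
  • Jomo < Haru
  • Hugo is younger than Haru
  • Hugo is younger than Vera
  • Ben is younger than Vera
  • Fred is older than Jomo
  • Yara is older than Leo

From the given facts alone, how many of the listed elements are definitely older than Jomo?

7

Directly above Jomo: Hugo, Haru, Fred, Yara.
One step further: Vera (5 so far).
One step further: Leo, Jade (7 so far).
Nothing else is reachable above Jomo; 7 in all.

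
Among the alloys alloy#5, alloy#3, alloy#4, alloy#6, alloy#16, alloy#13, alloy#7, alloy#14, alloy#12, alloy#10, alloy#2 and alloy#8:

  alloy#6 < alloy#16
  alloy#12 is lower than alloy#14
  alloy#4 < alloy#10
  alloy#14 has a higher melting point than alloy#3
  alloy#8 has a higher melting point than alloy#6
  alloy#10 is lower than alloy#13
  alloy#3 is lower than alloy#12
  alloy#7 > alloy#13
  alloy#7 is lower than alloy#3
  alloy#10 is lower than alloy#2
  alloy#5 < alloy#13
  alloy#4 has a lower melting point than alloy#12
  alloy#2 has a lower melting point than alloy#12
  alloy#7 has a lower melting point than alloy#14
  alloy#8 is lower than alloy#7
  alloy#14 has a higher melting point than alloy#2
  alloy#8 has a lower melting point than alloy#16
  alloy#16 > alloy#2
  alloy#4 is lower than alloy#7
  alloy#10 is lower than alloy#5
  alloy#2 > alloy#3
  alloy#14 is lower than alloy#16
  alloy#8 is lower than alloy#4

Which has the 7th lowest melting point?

alloy#7

Piecing the relations together gives one ordering: alloy#6 < alloy#8 < alloy#4 < alloy#10 < alloy#5 < alloy#13 < alloy#7 < alloy#3 < alloy#2 < alloy#12 < alloy#14 < alloy#16.
Counting 7 from the smallest end gives alloy#7.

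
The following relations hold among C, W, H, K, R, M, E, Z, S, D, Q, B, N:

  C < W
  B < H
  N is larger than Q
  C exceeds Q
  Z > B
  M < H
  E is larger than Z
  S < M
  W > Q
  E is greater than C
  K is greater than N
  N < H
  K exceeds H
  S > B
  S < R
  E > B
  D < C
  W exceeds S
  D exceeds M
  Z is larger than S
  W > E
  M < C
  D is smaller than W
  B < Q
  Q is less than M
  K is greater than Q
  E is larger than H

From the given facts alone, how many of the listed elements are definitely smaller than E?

9

Directly below E: B, Z, H, C.
One step further: Q, S, N, M, D (9 so far).
Nothing else is reachable below E; 9 in all.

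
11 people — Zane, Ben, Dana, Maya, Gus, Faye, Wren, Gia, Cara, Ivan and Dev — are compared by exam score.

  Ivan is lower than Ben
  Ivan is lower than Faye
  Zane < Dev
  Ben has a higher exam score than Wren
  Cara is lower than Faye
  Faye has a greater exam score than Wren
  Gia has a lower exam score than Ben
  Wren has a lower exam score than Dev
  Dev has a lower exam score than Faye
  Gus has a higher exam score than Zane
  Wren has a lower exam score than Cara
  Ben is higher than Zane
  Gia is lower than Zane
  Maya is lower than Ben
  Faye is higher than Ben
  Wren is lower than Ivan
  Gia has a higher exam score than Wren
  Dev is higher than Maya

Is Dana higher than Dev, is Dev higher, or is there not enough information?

undetermined

Following every chain through Dev: above Dev we get Faye; below Dev we get Wren, Gia, Maya, Zane.
Dana is not reached, and no chain runs the other way from Dana to Dev.
So the given relations leave the order of Dev and Dana undetermined.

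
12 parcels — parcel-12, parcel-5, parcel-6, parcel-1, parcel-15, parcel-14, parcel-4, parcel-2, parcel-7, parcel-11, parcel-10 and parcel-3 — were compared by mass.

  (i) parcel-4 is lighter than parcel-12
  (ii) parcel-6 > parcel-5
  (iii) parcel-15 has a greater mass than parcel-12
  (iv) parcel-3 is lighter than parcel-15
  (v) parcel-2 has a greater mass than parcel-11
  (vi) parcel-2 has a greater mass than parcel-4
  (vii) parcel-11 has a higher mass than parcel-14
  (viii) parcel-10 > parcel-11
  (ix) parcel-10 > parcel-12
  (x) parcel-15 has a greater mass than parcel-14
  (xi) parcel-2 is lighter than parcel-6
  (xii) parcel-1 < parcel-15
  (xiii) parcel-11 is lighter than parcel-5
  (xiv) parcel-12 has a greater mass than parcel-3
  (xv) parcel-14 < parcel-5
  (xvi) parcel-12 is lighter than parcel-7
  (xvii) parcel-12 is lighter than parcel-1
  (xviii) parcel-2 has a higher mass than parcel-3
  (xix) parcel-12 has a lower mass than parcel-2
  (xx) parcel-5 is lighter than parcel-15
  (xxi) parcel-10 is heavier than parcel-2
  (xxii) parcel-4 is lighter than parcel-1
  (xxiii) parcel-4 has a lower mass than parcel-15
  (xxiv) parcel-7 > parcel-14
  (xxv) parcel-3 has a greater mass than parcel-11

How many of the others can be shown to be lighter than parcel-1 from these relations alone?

From parcel-1 the given relations immediately reach parcel-4, parcel-12.
From those, parcel-3 — 3 in total.
From those, parcel-11 — 4 in total.
From those, parcel-14 — 5 in total.
No other element is forced below parcel-1 by the given relations, so the count is 5.

5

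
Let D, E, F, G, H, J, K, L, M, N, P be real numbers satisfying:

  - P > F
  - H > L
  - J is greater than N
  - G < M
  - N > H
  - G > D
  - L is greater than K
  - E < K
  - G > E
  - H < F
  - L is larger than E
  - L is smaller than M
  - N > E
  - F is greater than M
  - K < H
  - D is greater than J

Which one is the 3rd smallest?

Chaining the given pairs: E < K < L < H < N < J < D < G < M < F < P.
The 3rd smallest is L.

L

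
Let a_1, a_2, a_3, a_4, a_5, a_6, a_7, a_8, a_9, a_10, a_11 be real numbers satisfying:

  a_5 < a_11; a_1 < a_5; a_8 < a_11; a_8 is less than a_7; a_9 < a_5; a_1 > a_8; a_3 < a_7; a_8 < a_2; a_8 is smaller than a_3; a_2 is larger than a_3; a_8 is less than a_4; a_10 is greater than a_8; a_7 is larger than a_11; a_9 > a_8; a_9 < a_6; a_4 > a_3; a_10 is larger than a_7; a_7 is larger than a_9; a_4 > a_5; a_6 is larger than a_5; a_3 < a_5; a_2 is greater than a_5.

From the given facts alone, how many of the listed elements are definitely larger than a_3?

The elements the relations force above a_3 are a_5, a_4, a_11, a_6, a_2, a_7, a_10 — no chain reaches any other.
That is 7.

7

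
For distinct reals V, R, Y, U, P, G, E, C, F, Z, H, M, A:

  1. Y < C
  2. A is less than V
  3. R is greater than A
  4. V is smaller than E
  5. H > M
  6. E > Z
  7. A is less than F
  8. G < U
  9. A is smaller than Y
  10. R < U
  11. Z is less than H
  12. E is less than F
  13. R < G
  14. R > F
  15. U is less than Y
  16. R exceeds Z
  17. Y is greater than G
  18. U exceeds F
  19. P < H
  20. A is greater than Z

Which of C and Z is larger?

Chaining the given relations: Z < A < V < E < F < R < G < U < Y < C.
So Z < C; C is the larger of the two.

C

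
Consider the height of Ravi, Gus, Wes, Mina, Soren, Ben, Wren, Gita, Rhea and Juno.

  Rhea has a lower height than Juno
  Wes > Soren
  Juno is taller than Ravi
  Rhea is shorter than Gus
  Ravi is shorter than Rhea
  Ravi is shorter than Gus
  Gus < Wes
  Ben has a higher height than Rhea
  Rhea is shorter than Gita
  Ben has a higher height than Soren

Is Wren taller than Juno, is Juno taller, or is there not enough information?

undetermined

Following every chain through Wren: nothing is chained to Wren.
Juno is not reached, and no chain runs the other way from Juno to Wren.
So the given relations leave the order of Wren and Juno undetermined.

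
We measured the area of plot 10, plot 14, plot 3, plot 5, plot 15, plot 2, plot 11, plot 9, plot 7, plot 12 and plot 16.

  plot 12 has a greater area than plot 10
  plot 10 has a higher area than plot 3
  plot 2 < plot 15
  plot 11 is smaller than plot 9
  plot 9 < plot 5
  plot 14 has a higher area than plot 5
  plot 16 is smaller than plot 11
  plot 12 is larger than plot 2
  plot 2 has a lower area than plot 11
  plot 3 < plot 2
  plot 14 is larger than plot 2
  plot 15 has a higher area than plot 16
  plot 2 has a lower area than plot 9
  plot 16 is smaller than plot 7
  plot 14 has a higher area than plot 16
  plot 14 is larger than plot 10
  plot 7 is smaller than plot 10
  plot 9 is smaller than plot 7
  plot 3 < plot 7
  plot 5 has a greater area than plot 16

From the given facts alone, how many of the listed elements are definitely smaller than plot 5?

5

The elements the relations force below plot 5 are plot 3, plot 16, plot 2, plot 11, plot 9 — no chain reaches any other.
That is 5.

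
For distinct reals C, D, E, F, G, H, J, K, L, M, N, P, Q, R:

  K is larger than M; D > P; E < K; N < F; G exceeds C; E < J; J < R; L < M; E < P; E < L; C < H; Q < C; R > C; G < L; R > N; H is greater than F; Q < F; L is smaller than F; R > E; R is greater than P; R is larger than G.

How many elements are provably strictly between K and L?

1

Chaining upward from L reaches: F, M, H.
Chaining downward from K reaches: Q, C, E, G, M.
Strictly between L and K are those in both lists: M — 1 element.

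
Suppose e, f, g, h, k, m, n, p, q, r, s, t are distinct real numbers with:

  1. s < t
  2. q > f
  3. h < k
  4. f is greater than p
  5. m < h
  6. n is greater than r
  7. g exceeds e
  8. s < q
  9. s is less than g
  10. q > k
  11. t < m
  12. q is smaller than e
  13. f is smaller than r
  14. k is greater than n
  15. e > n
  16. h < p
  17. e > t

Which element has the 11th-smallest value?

Piecing the relations together gives one ordering: s < t < m < h < p < f < r < n < k < q < e < g.
The 11th smallest is e.

e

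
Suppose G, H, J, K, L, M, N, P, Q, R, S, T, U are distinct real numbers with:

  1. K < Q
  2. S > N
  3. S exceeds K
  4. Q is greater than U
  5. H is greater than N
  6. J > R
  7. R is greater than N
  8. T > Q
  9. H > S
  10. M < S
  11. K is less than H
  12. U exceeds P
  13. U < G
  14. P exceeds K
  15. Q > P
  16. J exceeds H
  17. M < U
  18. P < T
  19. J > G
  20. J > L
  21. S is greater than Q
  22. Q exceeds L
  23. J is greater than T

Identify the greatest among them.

Chaining downward from J: directly below it, R, L, H, T, G; then N, K, P, U, Q, S; then M.
That covers every other element, and nothing is given above J, so J is the greatest.

J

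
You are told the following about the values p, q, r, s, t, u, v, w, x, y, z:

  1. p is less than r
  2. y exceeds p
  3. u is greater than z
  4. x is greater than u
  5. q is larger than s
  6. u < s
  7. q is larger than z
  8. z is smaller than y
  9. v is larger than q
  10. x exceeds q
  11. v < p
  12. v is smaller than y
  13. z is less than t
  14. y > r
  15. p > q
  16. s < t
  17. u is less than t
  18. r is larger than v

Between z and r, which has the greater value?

z < u and u < s give z < s.
Then s < q extends the chain to q.
Then q < p extends the chain to p.
With p < r: z < u < s < q < p < r.
So z < r; r is the larger of the two.

r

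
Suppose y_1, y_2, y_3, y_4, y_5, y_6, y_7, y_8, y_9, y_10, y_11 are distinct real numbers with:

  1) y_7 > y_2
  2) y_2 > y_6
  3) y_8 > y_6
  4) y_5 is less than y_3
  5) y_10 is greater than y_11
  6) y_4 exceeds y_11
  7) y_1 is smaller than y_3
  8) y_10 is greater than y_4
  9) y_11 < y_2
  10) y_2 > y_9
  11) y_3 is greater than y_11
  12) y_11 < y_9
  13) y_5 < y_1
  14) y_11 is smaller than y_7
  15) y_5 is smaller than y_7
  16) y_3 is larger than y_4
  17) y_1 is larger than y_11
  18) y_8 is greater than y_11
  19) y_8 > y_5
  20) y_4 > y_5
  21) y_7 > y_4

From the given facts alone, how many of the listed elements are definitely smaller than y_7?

From y_7 the given relations immediately reach y_11, y_2, y_5, y_4.
From those, y_6, y_9 — 6 in total.
Nothing else is reachable below y_7; 6 in all.

6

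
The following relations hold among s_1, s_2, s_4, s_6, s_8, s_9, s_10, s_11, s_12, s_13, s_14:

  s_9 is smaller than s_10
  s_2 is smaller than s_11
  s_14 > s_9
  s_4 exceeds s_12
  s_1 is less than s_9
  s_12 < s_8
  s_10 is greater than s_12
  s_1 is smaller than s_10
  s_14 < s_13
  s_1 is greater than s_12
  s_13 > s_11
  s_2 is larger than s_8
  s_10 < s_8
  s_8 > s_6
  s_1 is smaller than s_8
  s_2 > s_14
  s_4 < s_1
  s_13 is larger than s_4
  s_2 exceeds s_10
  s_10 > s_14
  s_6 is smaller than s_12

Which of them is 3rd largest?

s_2

The consecutive relations fix a unique order: s_6 < s_12 < s_4 < s_1 < s_9 < s_14 < s_10 < s_8 < s_2 < s_11 < s_13.
Counting 3 from the largest end gives s_2.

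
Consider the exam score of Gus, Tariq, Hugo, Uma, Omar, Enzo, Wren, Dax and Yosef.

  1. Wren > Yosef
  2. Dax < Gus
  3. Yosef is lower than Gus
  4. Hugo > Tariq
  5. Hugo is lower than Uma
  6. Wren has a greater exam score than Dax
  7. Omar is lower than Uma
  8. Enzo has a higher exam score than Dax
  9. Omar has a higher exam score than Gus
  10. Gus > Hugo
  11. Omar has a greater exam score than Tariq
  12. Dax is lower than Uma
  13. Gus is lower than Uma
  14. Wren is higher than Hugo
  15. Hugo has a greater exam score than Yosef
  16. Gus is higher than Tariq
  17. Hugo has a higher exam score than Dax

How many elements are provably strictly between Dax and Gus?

The relations place Dax below Gus. An element lies strictly between them when it is forced above Dax and also forced below Gus.
Above Dax: {Enzo, Hugo, Omar, Uma, Wren}. Below Gus: {Yosef, Tariq, Hugo}.
Intersection: {Hugo} — 1.

1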